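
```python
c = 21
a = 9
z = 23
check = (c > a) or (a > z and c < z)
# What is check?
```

Trace:
`c = 21` → c = 21
`a = 9` → a = 9
`z = 23` → z = 23
`check = (c > a) or (a > z and c < z)` → check = True
So check = True

Answer: True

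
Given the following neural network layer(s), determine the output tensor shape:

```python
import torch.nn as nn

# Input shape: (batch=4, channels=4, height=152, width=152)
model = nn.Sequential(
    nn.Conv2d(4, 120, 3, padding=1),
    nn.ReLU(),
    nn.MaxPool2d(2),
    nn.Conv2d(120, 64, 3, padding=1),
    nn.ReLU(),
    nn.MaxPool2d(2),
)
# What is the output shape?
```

Input: (4, 4, 152, 152) -> after first Conv2d: (4, 120, 152, 152) -> after first MaxPool2d: (4, 120, 76, 76) -> after second Conv2d: (4, 64, 76, 76) -> Output: (4, 64, 38, 38)

Answer: (4, 64, 38, 38)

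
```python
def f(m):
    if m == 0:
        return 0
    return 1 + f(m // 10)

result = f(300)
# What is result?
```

Count of digits of 300: 3

Answer: 3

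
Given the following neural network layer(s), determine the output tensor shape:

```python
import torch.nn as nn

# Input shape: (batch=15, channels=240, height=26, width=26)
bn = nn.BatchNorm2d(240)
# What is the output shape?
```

Input: (15, 240, 26, 26) -> Output: (15, 240, 26, 26)

Answer: (15, 240, 26, 26)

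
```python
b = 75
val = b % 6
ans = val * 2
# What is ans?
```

Trace:
`b = 75` → b = 75
`val = b % 6` → val = 3
`ans = val * 2` → ans = 6
So ans = 6

Answer: 6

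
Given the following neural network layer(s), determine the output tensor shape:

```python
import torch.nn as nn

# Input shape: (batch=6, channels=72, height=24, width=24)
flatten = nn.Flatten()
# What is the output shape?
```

Input: (6, 72, 24, 24) -> Output: (6, 41472)

Answer: (6, 41472)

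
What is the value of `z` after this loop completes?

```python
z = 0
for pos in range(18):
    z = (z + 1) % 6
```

Increment mod 6, 18 times = 0
`z` takes the values: 0 → 1 → 2 → 3 → 4 → 5 → 0 → 1 → 2 → 3 → 4 → 5 → 0 → 1 → 2 → 3 → 4 → 5 → 0

Answer: 0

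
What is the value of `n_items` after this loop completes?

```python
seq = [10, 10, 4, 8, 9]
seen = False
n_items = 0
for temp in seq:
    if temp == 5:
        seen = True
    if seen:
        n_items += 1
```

Count elements after first 5 in [10, 10, 4, 8, 9]
`n_items` takes the values: 0

Answer: 0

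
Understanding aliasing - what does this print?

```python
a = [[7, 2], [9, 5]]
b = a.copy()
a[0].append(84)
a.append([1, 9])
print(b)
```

Key concept: shallow copy with nested lists.
Step by step:
`a = [[7, 2], [9, 5]]` → a = [[7, 2], [9, 5]]
`b = a.copy()` → b = [[7, 2], [9, 5]]
`a[0].append(84)` → a = [[7, 2, 84], [9, 5]]; b = [[7, 2, 84], [9, 5]]
`a.append([1, 9])` → a = [[7, 2, 84], [9, 5], [1, 9]]
`print(b)` → prints [[7, 2, 84], [9, 5]]

Answer: [[7, 2, 84], [9, 5]]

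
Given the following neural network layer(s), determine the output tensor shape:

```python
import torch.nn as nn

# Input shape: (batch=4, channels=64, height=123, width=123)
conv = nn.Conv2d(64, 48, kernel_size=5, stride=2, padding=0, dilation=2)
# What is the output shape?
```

Input: (4, 64, 123, 123) -> Output: (4, 48, 58, 58)

Answer: (4, 48, 58, 58)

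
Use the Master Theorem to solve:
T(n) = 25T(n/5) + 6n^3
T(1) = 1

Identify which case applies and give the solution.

a=25, b=5, f(n)=6n^3. log_5(25) = 2. Since c=3 > 2 and the regularity condition holds (25(n/5)^3 = (25/5^3)n^3 with 25/5^3 < 1), Case 3 applies: T(n) = Θ(f(n)) = O(n^3).

Answer: O(n^3) - Case 3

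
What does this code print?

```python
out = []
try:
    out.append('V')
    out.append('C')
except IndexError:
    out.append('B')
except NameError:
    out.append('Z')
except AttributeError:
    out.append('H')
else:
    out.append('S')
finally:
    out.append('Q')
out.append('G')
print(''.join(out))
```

Execution trace: 'V' (try body) → 'C' (try body, no exception) → 'S' (else) → 'Q' (finally) → 'G' (after the try/except). Output: VCSQG

Answer: VCSQG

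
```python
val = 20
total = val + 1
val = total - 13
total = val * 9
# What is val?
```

Trace:
`val = 20` → val = 20
`total = val + 1` → total = 21
`val = total - 13` → val = 8
`total = val * 9` → total = 72
So val = 8

Answer: 8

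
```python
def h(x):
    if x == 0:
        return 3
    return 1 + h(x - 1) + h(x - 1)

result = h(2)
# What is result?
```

h(x) = 1 + 2·h(x-1), h(0)=3. Closed form: (3+1)·2^2 - 1 = 15.

Answer: 15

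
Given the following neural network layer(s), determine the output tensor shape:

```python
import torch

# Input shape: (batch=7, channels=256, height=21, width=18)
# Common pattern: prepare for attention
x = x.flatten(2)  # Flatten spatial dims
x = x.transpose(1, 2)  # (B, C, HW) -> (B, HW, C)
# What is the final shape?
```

Input: (7, 256, 21, 18) -> after flatten(2): (7, 256, 378) -> Output: (7, 378, 256)

Answer: (7, 378, 256)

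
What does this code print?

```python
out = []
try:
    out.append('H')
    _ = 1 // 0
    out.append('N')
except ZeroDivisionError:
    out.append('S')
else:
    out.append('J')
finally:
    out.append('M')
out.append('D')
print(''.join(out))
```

Execution trace: 'H' (try body) → 'S' (except ZeroDivisionError) → 'M' (finally) → 'D' (after the try/except). Output: HSMD

Answer: HSMD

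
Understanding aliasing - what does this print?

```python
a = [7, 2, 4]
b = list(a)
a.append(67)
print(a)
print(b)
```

Key concept: list() constructor creates copy.
Step by step:
`a = [7, 2, 4]` → a = [7, 2, 4]
`b = list(a)` → b = [7, 2, 4]
`a.append(67)` → a = [7, 2, 4, 67]
`print(a)` → prints [7, 2, 4, 67]
`print(b)` → prints [7, 2, 4]

Answer:
[7, 2, 4, 67]
[7, 2, 4]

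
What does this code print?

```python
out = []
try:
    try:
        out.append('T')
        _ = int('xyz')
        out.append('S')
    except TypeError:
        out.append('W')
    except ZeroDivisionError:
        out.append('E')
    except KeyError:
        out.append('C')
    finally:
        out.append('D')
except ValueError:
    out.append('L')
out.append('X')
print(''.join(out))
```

Execution trace: 'T' (try body) → 'D' (finally) → 'L' (outer except ValueError) → 'X' (after the try/except). Output: TDLX

Answer: TDLX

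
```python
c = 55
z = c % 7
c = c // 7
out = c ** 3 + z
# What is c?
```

Trace:
`c = 55` → c = 55
`z = c % 7` → z = 6
`c = c // 7` → c = 7
`out = c ** 3 + z` → out = 349
So c = 7

Answer: 7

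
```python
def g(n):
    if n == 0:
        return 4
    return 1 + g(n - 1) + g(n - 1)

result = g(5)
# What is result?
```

g(n) = 1 + 2·g(n-1), g(0)=4. Closed form: (4+1)·2^5 - 1 = 159.

Answer: 159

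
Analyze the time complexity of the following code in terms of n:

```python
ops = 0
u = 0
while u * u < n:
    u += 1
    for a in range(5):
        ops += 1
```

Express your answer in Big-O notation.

Each loop level contributes: √n × 1. Multiplying the contributions gives O(√n).

Answer: O(√n)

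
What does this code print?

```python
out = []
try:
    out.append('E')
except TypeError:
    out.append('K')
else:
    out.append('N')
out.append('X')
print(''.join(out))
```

Execution trace: 'E' (try body, no exception) → 'N' (else) → 'X' (after the try/except). Output: ENX

Answer: ENX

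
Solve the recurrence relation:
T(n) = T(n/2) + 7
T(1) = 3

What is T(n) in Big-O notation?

Each step divides n by 2 and adds 7. After log_2(n) steps we reach T(1)=3. So T(n) = 7·log_2(n) + 3 = O(log n).

Answer: O(log n)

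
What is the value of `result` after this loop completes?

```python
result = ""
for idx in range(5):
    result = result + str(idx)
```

Concatenate digits 0 to 4
`result` takes the values: "" → "0" → "01" → "012" → "0123" → "01234"

Answer: "01234"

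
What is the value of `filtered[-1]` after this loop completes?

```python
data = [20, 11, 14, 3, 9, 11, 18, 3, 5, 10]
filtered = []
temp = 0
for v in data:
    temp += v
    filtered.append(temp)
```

Cumulative sum ends at 104
`filtered` takes the values: [] → [20] → [20, 31] → [20, 31, 45] → [20, 31, 45, 48] → [20, 31, 45, 48, 57] → [20, 31, 45, 48, 57, 68] → [20, 31, 45, 48, 57, 68, 86] → [20, 31, 45, 48, 57, 68, 86, 89] → [20, 31, 45, 48, 57, 68, 86, 89, 94] → [20, 31, 45, 48, 57, 68, 86, 89, 94, 104]
So `filtered[-1]` = 104

Answer: 104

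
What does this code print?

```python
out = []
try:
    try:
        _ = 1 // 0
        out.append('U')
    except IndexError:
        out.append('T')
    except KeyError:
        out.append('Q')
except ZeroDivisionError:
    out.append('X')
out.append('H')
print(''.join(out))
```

Execution trace: 'X' (outer except ZeroDivisionError) → 'H' (after the try/except). Output: XH

Answer: XH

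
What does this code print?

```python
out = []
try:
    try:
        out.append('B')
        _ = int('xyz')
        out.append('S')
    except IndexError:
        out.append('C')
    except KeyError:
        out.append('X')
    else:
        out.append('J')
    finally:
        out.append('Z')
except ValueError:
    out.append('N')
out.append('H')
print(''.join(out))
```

Execution trace: 'B' (try body) → 'Z' (finally) → 'N' (outer except ValueError) → 'H' (after the try/except). Output: BZNH

Answer: BZNH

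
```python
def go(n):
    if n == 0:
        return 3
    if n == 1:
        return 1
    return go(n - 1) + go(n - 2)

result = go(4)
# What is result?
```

Build up from base cases: go(0)=3, go(1)=1, go(2)=4, go(3)=5, go(4)=9

Answer: 9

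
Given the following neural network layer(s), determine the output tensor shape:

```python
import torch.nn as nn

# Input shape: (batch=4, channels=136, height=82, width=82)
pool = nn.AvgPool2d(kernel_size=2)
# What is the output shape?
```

Input: (4, 136, 82, 82) -> Output: (4, 136, 41, 41)

Answer: (4, 136, 41, 41)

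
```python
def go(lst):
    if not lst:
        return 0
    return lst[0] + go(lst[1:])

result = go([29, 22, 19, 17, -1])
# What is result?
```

29 + 22 + 19 + 17 + (-1) + 0 = 86

Answer: 86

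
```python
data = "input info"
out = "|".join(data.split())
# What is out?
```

Trace:
`data = "input info"` → data = 'input info'
`out = "|".join(data.split())` → out = 'input|info'
So out = 'input|info'

Answer: 'input|info'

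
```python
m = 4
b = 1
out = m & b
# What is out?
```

Trace:
`m = 4` → m = 4
`b = 1` → b = 1
`out = m & b` → out = 0
So out = 0

Answer: 0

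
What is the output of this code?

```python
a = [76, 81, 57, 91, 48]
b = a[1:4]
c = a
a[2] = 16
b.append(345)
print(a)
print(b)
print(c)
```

Key concept: slice vs alias.
Step by step:
`a = [76, 81, 57, 91, 48]` → a = [76, 81, 57, 91, 48]
`b = a[1:4]` → b = [81, 57, 91]
`c = a` → c = [76, 81, 57, 91, 48] (same object as a)
`a[2] = 16` → a = [76, 81, 16, 91, 48] (same object as c); c = [76, 81, 16, 91, 48] (same object as a)
`b.append(345)` → b = [81, 57, 91, 345]
`print(a)` → prints [76, 81, 16, 91, 48]
`print(b)` → prints [81, 57, 91, 345]
`print(c)` → prints [76, 81, 16, 91, 48]

Answer:
[76, 81, 16, 91, 48]
[81, 57, 91, 345]
[76, 81, 16, 91, 48]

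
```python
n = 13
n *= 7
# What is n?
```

Trace:
`n = 13` → n = 13
`n *= 7` → n = 91
So n = 91

Answer: 91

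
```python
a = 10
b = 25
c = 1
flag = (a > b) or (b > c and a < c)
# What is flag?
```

Trace:
`a = 10` → a = 10
`b = 25` → b = 25
`c = 1` → c = 1
`flag = (a > b) or (b > c and a < c)` → flag = False
So flag = False

Answer: False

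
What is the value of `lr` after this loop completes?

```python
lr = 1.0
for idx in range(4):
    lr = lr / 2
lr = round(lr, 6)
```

Halving LR 4 times: 1 / 2^4
`lr` takes the values: 1.0 → 0.5 → 0.25 → 0.125 → 0.0625

Answer: 0.0625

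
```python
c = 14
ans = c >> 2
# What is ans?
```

Trace:
`c = 14` → c = 14
`ans = c >> 2` → ans = 3
So ans = 3

Answer: 3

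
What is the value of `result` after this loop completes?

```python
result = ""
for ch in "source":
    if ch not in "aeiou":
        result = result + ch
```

Remove vowels from 'source'
`result` takes the values: "" → "s" → "sr" → "src"

Answer: "src"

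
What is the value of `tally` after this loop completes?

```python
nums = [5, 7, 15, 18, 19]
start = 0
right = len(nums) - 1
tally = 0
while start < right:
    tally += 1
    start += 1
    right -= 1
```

Iterations until pointers meet (list length 5)
`tally` takes the values: 0 → 1 → 2

Answer: 2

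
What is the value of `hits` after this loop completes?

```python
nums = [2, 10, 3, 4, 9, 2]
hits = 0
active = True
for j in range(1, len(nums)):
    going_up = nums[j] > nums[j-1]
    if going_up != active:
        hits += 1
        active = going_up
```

Count direction changes in [2, 10, 3, 4, 9, 2]
`hits` takes the values: 0 → 1 → 2 → 3

Answer: 3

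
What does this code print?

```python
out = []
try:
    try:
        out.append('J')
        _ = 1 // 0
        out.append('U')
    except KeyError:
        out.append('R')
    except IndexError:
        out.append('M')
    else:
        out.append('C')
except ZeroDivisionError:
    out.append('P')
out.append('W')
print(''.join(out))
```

Execution trace: 'J' (try body) → 'P' (outer except ZeroDivisionError) → 'W' (after the try/except). Output: JPW

Answer: JPW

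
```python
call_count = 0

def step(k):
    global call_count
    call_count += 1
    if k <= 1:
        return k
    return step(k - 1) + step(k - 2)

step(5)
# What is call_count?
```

Calls(k) = 1 + Calls(k-1) + Calls(k-2); Calls(0)=Calls(1)=1. For k=5 this gives 15.

Answer: 15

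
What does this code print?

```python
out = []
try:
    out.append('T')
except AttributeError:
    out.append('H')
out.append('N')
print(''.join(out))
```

Execution trace: 'T' (try body, no exception) → 'N' (after the try/except). Output: TN

Answer: TN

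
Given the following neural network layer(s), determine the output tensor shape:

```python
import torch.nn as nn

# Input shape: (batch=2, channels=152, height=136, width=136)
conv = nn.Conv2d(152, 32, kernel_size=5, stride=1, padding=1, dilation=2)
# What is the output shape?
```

Input: (2, 152, 136, 136) -> Output: (2, 32, 130, 130)

Answer: (2, 32, 130, 130)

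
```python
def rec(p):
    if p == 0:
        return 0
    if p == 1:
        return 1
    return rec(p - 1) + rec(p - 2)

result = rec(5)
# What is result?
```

Build up from base cases: rec(0)=0, rec(1)=1, rec(2)=1, rec(3)=2, rec(4)=3, rec(5)=5

Answer: 5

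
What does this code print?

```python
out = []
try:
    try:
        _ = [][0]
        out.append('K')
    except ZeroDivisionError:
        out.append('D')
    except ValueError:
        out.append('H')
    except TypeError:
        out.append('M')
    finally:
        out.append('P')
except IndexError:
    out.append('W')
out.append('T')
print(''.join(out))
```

Execution trace: 'P' (finally) → 'W' (outer except IndexError) → 'T' (after the try/except). Output: PWT

Answer: PWT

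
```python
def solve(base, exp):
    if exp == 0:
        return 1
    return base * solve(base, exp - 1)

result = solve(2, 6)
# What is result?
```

solve(2, 6) = 2 * 2 * 2 * 2 * 2 * 2 = 64

Answer: 64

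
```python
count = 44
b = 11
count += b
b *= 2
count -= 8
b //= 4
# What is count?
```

Trace:
`count = 44` → count = 44
`b = 11` → b = 11
`count += b` → count = 55
`b *= 2` → b = 22
`count -= 8` → count = 47
`b //= 4` → b = 5
So count = 47

Answer: 47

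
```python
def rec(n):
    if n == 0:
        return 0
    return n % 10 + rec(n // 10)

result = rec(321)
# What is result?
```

Sum of digits of 321: 1 + 2 + 3 = 6

Answer: 6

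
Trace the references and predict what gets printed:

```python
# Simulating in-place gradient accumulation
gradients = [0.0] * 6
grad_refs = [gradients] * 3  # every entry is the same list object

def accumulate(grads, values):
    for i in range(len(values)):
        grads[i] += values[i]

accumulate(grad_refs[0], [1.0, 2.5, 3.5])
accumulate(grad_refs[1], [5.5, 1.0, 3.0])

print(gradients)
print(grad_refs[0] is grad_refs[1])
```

Key concept: gradient accumulation aliasing.
Step by step:
`gradients = [0.0] * 6` → gradients = [0.0, 0.0, 0.0, 0.0, 0.0, 0.0]
`grad_refs = [gradients] * 3` → grad_refs = [[0.0, 0.0, 0.0, 0.0, 0.0, 0.0], [0.0, 0.0, 0.0, 0.0, 0.0, 0.0], [0.0, 0.0, 0.0, 0.0, 0.0, 0.0]]
`accumulate(grad_refs[0], [1.0, 2.5, 3.5])` → gradients = [1.0, 2.5, 3.5, 0.0, 0.0, 0.0]; grad_refs = [[1.0, 2.5, 3.5, 0.0, 0.0, 0.0], [1.0, 2.5, 3.5, 0.0, 0.0, 0.0], [1.0, 2.5, 3.5, 0.0, 0.0, 0.0]]
`accumulate(grad_refs[1], [5.5, 1.0, 3.0])` → gradients = [6.5, 3.5, 6.5, 0.0, 0.0, 0.0]; grad_refs = [[6.5, 3.5, 6.5, 0.0, 0.0, 0.0], [6.5, 3.5, 6.5, 0.0, 0.0, 0.0], [6.5, 3.5, 6.5, 0.0, 0.0, 0.0]]
`print(gradients)` → prints [6.5, 3.5, 6.5, 0.0, 0.0, 0.0]
`print(grad_refs[0] is grad_refs[1])` → prints True

Answer:
[6.5, 3.5, 6.5, 0.0, 0.0, 0.0]
True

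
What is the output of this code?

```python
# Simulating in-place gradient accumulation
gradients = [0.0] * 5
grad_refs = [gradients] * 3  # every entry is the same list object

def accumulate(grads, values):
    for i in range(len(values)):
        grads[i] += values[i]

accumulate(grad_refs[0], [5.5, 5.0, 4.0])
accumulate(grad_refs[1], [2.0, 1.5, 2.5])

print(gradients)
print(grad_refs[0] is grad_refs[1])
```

Key concept: gradient accumulation aliasing.
Step by step:
`gradients = [0.0] * 5` → gradients = [0.0, 0.0, 0.0, 0.0, 0.0]
`grad_refs = [gradients] * 3` → grad_refs = [[0.0, 0.0, 0.0, 0.0, 0.0], [0.0, 0.0, 0.0, 0.0, 0.0], [0.0, 0.0, 0.0, 0.0, 0.0]]
`accumulate(grad_refs[0], [5.5, 5.0, 4.0])` → gradients = [5.5, 5.0, 4.0, 0.0, 0.0]; grad_refs = [[5.5, 5.0, 4.0, 0.0, 0.0], [5.5, 5.0, 4.0, 0.0, 0.0], [5.5, 5.0, 4.0, 0.0, 0.0]]
`accumulate(grad_refs[1], [2.0, 1.5, 2.5])` → gradients = [7.5, 6.5, 6.5, 0.0, 0.0]; grad_refs = [[7.5, 6.5, 6.5, 0.0, 0.0], [7.5, 6.5, 6.5, 0.0, 0.0], [7.5, 6.5, 6.5, 0.0, 0.0]]
`print(gradients)` → prints [7.5, 6.5, 6.5, 0.0, 0.0]
`print(grad_refs[0] is grad_refs[1])` → prints True

Answer:
[7.5, 6.5, 6.5, 0.0, 0.0]
True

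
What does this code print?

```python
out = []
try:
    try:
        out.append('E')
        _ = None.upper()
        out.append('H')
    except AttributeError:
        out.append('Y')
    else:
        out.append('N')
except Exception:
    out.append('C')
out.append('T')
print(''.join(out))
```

Execution trace: 'E' (inner try body) → 'Y' (inner except AttributeError) → 'T' (after the try/except). Output: EYT

Answer: EYT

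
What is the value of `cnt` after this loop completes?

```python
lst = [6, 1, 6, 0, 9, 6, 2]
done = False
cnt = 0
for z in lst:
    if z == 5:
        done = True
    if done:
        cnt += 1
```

Count elements after first 5 in [6, 1, 6, 0, 9, 6, 2]
`cnt` takes the values: 0

Answer: 0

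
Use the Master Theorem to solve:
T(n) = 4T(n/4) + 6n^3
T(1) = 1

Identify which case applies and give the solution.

a=4, b=4, f(n)=6n^3. log_4(4) = 1. Since c=3 > 1 and the regularity condition holds (4(n/4)^3 = (4/4^3)n^3 with 4/4^3 < 1), Case 3 applies: T(n) = Θ(f(n)) = O(n^3).

Answer: O(n^3) - Case 3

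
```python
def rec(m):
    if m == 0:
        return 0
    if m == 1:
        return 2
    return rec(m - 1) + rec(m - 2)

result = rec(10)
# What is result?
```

Build up from base cases: rec(0)=0, rec(1)=2, rec(2)=2, rec(3)=4, rec(4)=6, rec(5)=10, rec(6)=16, ..., rec(10)=110

Answer: 110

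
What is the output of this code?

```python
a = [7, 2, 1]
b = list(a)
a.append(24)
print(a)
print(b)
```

Key concept: list() constructor creates copy.
Step by step:
`a = [7, 2, 1]` → a = [7, 2, 1]
`b = list(a)` → b = [7, 2, 1]
`a.append(24)` → a = [7, 2, 1, 24]
`print(a)` → prints [7, 2, 1, 24]
`print(b)` → prints [7, 2, 1]

Answer:
[7, 2, 1, 24]
[7, 2, 1]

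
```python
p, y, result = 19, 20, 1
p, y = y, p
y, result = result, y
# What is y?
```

Trace:
`p, y, result = 19, 20, 1` → p = 19; y = 20; result = 1
`p, y = y, p` → p = 20; y = 19
`y, result = result, y` → y = 1; result = 19
So y = 1

Answer: 1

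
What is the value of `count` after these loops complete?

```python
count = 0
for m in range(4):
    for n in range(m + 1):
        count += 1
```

Triangle: 1 + 2 + ... + 4
`count` takes the values: 0 → 1 → 2 → 3 → 4 → 5 → 6 → 7 → 8 → 9 → 10

Answer: 10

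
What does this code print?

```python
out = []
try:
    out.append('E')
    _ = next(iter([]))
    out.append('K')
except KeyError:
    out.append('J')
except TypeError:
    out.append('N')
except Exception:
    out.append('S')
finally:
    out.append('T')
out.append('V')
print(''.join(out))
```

Execution trace: 'E' (try body) → 'S' (except Exception) → 'T' (finally) → 'V' (after the try/except). Output: ESTV

Answer: ESTV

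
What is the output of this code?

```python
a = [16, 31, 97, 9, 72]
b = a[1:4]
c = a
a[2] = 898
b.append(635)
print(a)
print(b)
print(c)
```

Key concept: slice vs alias.
Step by step:
`a = [16, 31, 97, 9, 72]` → a = [16, 31, 97, 9, 72]
`b = a[1:4]` → b = [31, 97, 9]
`c = a` → c = [16, 31, 97, 9, 72] (same object as a)
`a[2] = 898` → a = [16, 31, 898, 9, 72] (same object as c); c = [16, 31, 898, 9, 72] (same object as a)
`b.append(635)` → b = [31, 97, 9, 635]
`print(a)` → prints [16, 31, 898, 9, 72]
`print(b)` → prints [31, 97, 9, 635]
`print(c)` → prints [16, 31, 898, 9, 72]

Answer:
[16, 31, 898, 9, 72]
[31, 97, 9, 635]
[16, 31, 898, 9, 72]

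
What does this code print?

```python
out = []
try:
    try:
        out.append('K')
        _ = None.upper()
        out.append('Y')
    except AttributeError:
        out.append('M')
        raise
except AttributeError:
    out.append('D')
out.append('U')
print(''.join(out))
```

Execution trace: 'K' (inner try body) → 'M' (inner except AttributeError) → 'D' (outer except AttributeError) → 'U' (after the try/except). Output: KMDU

Answer: KMDU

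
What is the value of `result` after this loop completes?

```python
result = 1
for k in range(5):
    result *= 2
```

2^5 = 32
`result` takes the values: 1 → 2 → 4 → 8 → 16 → 32

Answer: 32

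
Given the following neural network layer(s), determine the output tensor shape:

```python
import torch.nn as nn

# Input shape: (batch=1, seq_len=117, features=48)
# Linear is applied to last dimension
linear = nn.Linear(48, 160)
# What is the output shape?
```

Input: (1, 117, 48) -> Output: (1, 117, 160)

Answer: (1, 117, 160)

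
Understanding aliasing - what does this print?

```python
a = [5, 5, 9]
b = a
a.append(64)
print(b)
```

Key concept: basic list aliasing.
Step by step:
`a = [5, 5, 9]` → a = [5, 5, 9]
`b = a` → b = [5, 5, 9] (same object as a)
`a.append(64)` → a = [5, 5, 9, 64] (same object as b); b = [5, 5, 9, 64] (same object as a)
`print(b)` → prints [5, 5, 9, 64]

Answer: [5, 5, 9, 64]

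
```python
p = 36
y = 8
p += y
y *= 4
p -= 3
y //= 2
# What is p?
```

Trace:
`p = 36` → p = 36
`y = 8` → y = 8
`p += y` → p = 44
`y *= 4` → y = 32
`p -= 3` → p = 41
`y //= 2` → y = 16
So p = 41

Answer: 41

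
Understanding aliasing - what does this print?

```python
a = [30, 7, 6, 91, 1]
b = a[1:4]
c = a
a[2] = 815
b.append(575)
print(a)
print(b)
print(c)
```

Key concept: slice vs alias.
Step by step:
`a = [30, 7, 6, 91, 1]` → a = [30, 7, 6, 91, 1]
`b = a[1:4]` → b = [7, 6, 91]
`c = a` → c = [30, 7, 6, 91, 1] (same object as a)
`a[2] = 815` → a = [30, 7, 815, 91, 1] (same object as c); c = [30, 7, 815, 91, 1] (same object as a)
`b.append(575)` → b = [7, 6, 91, 575]
`print(a)` → prints [30, 7, 815, 91, 1]
`print(b)` → prints [7, 6, 91, 575]
`print(c)` → prints [30, 7, 815, 91, 1]

Answer:
[30, 7, 815, 91, 1]
[7, 6, 91, 575]
[30, 7, 815, 91, 1]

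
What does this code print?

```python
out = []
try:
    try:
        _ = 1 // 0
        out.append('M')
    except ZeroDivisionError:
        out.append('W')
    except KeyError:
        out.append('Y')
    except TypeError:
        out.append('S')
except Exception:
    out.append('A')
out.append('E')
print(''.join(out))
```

Execution trace: 'W' (inner except ZeroDivisionError) → 'E' (after the try/except). Output: WE

Answer: WE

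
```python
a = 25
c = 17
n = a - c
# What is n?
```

Trace:
`a = 25` → a = 25
`c = 17` → c = 17
`n = a - c` → n = 8
So n = 8

Answer: 8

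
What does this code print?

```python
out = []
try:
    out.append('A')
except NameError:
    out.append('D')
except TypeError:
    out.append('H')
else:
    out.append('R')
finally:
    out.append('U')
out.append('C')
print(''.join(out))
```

Execution trace: 'A' (try body, no exception) → 'R' (else) → 'U' (finally) → 'C' (after the try/except). Output: ARUC

Answer: ARUC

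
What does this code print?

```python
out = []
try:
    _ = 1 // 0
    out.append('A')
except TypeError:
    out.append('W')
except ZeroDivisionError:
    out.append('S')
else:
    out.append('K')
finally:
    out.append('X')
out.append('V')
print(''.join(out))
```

Execution trace: 'S' (except ZeroDivisionError) → 'X' (finally) → 'V' (after the try/except). Output: SXV

Answer: SXV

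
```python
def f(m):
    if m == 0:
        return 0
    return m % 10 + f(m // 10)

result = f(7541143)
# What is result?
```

Sum of digits of 7541143: 3 + 4 + 1 + 1 + 4 + 5 + 7 = 25

Answer: 25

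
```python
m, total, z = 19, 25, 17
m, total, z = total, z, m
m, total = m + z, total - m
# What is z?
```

Trace:
`m, total, z = 19, 25, 17` → m = 19; total = 25; z = 17
`m, total, z = total, z, m` → m = 25; total = 17; z = 19
`m, total = m + z, total - m` → m = 44; total = -8
So z = 19

Answer: 19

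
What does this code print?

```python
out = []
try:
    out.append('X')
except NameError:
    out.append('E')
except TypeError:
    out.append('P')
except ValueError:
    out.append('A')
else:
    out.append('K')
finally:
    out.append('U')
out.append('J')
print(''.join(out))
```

Execution trace: 'X' (try body, no exception) → 'K' (else) → 'U' (finally) → 'J' (after the try/except). Output: XKUJ

Answer: XKUJ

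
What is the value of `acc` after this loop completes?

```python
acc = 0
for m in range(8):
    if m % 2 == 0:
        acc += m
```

Sum of even numbers 0 to 7
`acc` takes the values: 0 → 2 → 6 → 12

Answer: 12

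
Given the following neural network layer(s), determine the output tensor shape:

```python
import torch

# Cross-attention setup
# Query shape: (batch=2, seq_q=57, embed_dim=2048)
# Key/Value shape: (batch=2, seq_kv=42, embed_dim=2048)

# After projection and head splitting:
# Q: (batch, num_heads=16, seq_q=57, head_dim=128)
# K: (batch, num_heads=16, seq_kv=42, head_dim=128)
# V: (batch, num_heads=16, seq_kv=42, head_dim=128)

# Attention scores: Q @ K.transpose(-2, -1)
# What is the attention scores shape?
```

Input: (2, 57, 2048) -> Output: (2, 16, 57, 42)

Answer: (2, 16, 57, 42)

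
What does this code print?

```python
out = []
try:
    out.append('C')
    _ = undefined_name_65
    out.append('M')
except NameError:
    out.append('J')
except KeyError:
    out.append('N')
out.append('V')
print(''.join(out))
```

Execution trace: 'C' (try body) → 'J' (except NameError) → 'V' (after the try/except). Output: CJV

Answer: CJV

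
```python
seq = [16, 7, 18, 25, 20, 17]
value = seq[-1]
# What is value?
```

Trace:
`seq = [16, 7, 18, 25, 20, 17]` → seq = [16, 7, 18, 25, 20, 17]
`value = seq[-1]` → value = 17
So value = 17

Answer: 17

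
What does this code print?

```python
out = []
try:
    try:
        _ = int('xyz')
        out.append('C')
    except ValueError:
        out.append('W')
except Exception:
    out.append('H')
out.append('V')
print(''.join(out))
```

Execution trace: 'W' (inner except ValueError) → 'V' (after the try/except). Output: WV

Answer: WV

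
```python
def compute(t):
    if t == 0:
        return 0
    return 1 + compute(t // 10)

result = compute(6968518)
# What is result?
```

Count of digits of 6968518: 7

Answer: 7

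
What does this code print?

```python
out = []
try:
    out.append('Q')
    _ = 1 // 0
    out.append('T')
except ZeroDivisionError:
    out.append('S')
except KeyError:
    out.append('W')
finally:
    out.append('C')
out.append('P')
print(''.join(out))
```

Execution trace: 'Q' (try body) → 'S' (except ZeroDivisionError) → 'C' (finally) → 'P' (after the try/except). Output: QSCP

Answer: QSCP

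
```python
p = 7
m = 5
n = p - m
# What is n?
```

Trace:
`p = 7` → p = 7
`m = 5` → m = 5
`n = p - m` → n = 2
So n = 2

Answer: 2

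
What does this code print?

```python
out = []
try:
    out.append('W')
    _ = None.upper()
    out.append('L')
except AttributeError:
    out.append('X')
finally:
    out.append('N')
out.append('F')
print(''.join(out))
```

Execution trace: 'W' (try body) → 'X' (except AttributeError) → 'N' (finally) → 'F' (after the try/except). Output: WXNF

Answer: WXNF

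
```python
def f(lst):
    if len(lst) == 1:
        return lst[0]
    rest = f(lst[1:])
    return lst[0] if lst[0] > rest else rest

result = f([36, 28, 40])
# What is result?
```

Recursive max over [36, 28, 40] = 40

Answer: 40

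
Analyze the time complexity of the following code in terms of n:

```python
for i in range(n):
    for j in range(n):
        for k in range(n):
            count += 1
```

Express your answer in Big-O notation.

This is Triple nested loop. Time complexity: O(n³).

Answer: O(n³)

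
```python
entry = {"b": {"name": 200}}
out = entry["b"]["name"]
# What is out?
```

Trace:
`entry = {"b": {"name": 200}}` → entry = {'b': {'name': 200}}
`out = entry["b"]["name"]` → out = 200
So out = 200

Answer: 200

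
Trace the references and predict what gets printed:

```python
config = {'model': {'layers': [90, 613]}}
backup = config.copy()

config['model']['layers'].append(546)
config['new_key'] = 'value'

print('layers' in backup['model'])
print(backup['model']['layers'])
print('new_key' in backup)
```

Key concept: shallow copy gotcha with nested dict.
Step by step:
`config = {'model': {'layers': [90, 613]}}` → config = {'model': {'layers': [90, 613]}}
`backup = config.copy()` → backup = {'model': {'layers': [90, 613]}}
`config['model']['layers'].append(546)` → config = {'model': {'layers': [90, 613, 546]}}; backup = {'model': {'layers': [90, 613, 546]}}
`config['new_key'] = 'value'` → config = {'model': {'layers': [90, 613, 546]}, 'new_key': 'value'}
`print('layers' in backup['model'])` → prints True
`print(backup['model']['layers'])` → prints [90, 613, 546]
`print('new_key' in backup)` → prints False

Answer:
True
[90, 613, 546]
False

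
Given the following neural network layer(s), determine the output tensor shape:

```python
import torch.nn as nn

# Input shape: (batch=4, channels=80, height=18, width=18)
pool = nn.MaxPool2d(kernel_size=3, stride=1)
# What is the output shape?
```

Input: (4, 80, 18, 18) -> Output: (4, 80, 16, 16)

Answer: (4, 80, 16, 16)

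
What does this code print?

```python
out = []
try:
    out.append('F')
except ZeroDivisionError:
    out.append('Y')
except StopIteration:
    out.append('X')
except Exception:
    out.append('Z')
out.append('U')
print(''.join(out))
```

Execution trace: 'F' (try body, no exception) → 'U' (after the try/except). Output: FU

Answer: FU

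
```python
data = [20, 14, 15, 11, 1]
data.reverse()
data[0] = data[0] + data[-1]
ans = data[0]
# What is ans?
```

Trace:
`data = [20, 14, 15, 11, 1]` → data = [20, 14, 15, 11, 1]
`data.reverse()` → data = [1, 11, 15, 14, 20]
`data[0] = data[0] + data[-1]` → data = [21, 11, 15, 14, 20]
`ans = data[0]` → ans = 21
So ans = 21

Answer: 21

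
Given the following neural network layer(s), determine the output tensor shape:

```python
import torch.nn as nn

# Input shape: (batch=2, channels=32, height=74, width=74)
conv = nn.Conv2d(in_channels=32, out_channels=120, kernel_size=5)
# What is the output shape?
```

Input: (2, 32, 74, 74) -> Output: (2, 120, 70, 70)

Answer: (2, 120, 70, 70)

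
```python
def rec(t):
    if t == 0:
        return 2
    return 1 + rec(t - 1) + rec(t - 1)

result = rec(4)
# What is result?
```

rec(t) = 1 + 2·rec(t-1), rec(0)=2. Closed form: (2+1)·2^4 - 1 = 47.

Answer: 47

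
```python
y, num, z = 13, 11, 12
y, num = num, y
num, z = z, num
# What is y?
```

Trace:
`y, num, z = 13, 11, 12` → y = 13; num = 11; z = 12
`y, num = num, y` → y = 11; num = 13
`num, z = z, num` → num = 12; z = 13
So y = 11

Answer: 11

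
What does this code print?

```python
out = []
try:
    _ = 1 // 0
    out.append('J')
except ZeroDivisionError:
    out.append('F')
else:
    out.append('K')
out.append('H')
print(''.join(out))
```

Execution trace: 'F' (except ZeroDivisionError) → 'H' (after the try/except). Output: FH

Answer: FH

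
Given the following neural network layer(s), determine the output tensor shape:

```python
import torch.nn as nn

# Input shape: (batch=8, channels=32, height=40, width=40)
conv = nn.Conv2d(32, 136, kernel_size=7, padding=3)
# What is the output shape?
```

Input: (8, 32, 40, 40) -> Output: (8, 136, 40, 40)

Answer: (8, 136, 40, 40)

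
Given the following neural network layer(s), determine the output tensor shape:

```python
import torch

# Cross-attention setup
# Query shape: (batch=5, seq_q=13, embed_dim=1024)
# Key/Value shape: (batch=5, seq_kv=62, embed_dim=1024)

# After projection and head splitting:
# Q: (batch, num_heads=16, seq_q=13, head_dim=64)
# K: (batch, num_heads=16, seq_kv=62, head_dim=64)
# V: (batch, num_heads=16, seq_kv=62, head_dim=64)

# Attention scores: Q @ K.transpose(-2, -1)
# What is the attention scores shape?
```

Input: (5, 13, 1024) -> Output: (5, 16, 13, 62)

Answer: (5, 16, 13, 62)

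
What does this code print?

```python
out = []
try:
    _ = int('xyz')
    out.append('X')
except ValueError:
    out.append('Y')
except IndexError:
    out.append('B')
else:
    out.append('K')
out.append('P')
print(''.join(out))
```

Execution trace: 'Y' (except ValueError) → 'P' (after the try/except). Output: YP

Answer: YP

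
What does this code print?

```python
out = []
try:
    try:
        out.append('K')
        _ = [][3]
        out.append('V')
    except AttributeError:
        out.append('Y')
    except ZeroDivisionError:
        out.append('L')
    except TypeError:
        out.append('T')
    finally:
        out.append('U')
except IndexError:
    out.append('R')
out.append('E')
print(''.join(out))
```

Execution trace: 'K' (try body) → 'U' (finally) → 'R' (outer except IndexError) → 'E' (after the try/except). Output: KURE

Answer: KURE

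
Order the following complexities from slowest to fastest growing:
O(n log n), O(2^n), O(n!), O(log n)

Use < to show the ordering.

Ordered by growth rate: O(log n) < O(n log n) < O(2^n) < O(n!)

Answer: O(log n) < O(n log n) < O(2^n) < O(n!)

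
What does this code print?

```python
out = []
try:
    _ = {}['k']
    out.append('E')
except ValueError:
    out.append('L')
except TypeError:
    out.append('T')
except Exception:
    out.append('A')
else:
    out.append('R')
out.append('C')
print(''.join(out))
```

Execution trace: 'A' (except Exception) → 'C' (after the try/except). Output: AC

Answer: AC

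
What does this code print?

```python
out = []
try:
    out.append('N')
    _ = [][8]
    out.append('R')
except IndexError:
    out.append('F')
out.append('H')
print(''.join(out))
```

Execution trace: 'N' (try body) → 'F' (except IndexError) → 'H' (after the try/except). Output: NFH

Answer: NFH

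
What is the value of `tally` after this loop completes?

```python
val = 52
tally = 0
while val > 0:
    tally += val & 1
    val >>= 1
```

Count set bits in 52 (binary: 0b110100)
`tally` takes the values: 0 → 1 → 2 → 3

Answer: 3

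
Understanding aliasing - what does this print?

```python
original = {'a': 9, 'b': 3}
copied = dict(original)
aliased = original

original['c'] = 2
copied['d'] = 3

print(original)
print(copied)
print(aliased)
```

Key concept: dict() creates copy, assignment creates alias.
Step by step:
`original = {'a': 9, 'b': 3}` → original = {'a': 9, 'b': 3}
`copied = dict(original)` → copied = {'a': 9, 'b': 3}
`aliased = original` → aliased = {'a': 9, 'b': 3} (same object as original)
`original['c'] = 2` → original = {'a': 9, 'b': 3, 'c': 2} (same object as aliased); aliased = {'a': 9, 'b': 3, 'c': 2} (same object as original)
`copied['d'] = 3` → copied = {'a': 9, 'b': 3, 'd': 3}
`print(original)` → prints {'a': 9, 'b': 3, 'c': 2}
`print(copied)` → prints {'a': 9, 'b': 3, 'd': 3}
`print(aliased)` → prints {'a': 9, 'b': 3, 'c': 2}

Answer:
{'a': 9, 'b': 3, 'c': 2}
{'a': 9, 'b': 3, 'd': 3}
{'a': 9, 'b': 3, 'c': 2}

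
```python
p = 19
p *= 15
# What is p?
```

Trace:
`p = 19` → p = 19
`p *= 15` → p = 285
So p = 285

Answer: 285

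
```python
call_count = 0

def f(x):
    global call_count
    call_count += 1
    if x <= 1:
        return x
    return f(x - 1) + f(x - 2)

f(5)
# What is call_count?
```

Calls(x) = 1 + Calls(x-1) + Calls(x-2); Calls(0)=Calls(1)=1. For x=5 this gives 15.

Answer: 15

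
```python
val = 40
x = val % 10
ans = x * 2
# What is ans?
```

Trace:
`val = 40` → val = 40
`x = val % 10` → x = 0
`ans = x * 2` → ans = 0
So ans = 0

Answer: 0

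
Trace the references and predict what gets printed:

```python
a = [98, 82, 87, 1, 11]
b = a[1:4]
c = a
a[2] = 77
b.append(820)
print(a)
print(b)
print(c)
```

Key concept: slice vs alias.
Step by step:
`a = [98, 82, 87, 1, 11]` → a = [98, 82, 87, 1, 11]
`b = a[1:4]` → b = [82, 87, 1]
`c = a` → c = [98, 82, 87, 1, 11] (same object as a)
`a[2] = 77` → a = [98, 82, 77, 1, 11] (same object as c); c = [98, 82, 77, 1, 11] (same object as a)
`b.append(820)` → b = [82, 87, 1, 820]
`print(a)` → prints [98, 82, 77, 1, 11]
`print(b)` → prints [82, 87, 1, 820]
`print(c)` → prints [98, 82, 77, 1, 11]

Answer:
[98, 82, 77, 1, 11]
[82, 87, 1, 820]
[98, 82, 77, 1, 11]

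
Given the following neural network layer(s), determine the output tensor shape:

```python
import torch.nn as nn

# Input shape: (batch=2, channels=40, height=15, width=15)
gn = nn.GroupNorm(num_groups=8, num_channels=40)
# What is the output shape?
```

Input: (2, 40, 15, 15) -> Output: (2, 40, 15, 15)

Answer: (2, 40, 15, 15)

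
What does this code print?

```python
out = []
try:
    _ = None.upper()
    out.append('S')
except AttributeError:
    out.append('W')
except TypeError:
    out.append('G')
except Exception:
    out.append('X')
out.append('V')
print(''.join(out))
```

Execution trace: 'W' (except AttributeError) → 'V' (after the try/except). Output: WV

Answer: WV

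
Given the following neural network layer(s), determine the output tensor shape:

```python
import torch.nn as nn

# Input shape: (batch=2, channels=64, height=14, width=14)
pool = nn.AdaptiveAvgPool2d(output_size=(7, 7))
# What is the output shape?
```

Input: (2, 64, 14, 14) -> Output: (2, 64, 7, 7)

Answer: (2, 64, 7, 7)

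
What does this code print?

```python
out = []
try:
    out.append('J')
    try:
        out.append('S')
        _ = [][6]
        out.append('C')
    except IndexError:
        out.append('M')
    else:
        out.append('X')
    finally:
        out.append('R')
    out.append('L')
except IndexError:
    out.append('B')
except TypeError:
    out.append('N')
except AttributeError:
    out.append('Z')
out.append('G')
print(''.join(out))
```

Execution trace: 'J' (try body) → 'S' (inner try body) → 'M' (inner except IndexError) → 'R' (inner finally) → 'L' (try body, no exception) → 'G' (after the try/except). Output: JSMRLG

Answer: JSMRLG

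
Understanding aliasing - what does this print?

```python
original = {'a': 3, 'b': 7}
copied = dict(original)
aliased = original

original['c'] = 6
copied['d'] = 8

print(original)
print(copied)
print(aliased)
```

Key concept: dict() creates copy, assignment creates alias.
Step by step:
`original = {'a': 3, 'b': 7}` → original = {'a': 3, 'b': 7}
`copied = dict(original)` → copied = {'a': 3, 'b': 7}
`aliased = original` → aliased = {'a': 3, 'b': 7} (same object as original)
`original['c'] = 6` → original = {'a': 3, 'b': 7, 'c': 6} (same object as aliased); aliased = {'a': 3, 'b': 7, 'c': 6} (same object as original)
`copied['d'] = 8` → copied = {'a': 3, 'b': 7, 'd': 8}
`print(original)` → prints {'a': 3, 'b': 7, 'c': 6}
`print(copied)` → prints {'a': 3, 'b': 7, 'd': 8}
`print(aliased)` → prints {'a': 3, 'b': 7, 'c': 6}

Answer:
{'a': 3, 'b': 7, 'c': 6}
{'a': 3, 'b': 7, 'd': 8}
{'a': 3, 'b': 7, 'c': 6}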